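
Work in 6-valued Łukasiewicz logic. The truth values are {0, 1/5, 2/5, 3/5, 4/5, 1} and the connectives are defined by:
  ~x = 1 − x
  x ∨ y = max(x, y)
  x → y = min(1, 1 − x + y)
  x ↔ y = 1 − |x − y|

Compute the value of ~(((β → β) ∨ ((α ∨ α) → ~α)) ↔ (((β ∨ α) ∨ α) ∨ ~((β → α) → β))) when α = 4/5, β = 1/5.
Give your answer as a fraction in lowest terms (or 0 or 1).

β → β = 1/5 → 1/5 = 1
α ∨ α = 4/5 ∨ 4/5 = 4/5
~α = ~4/5 = 1/5
(α ∨ α) → ~α = 4/5 → 1/5 = 2/5
(β → β) ∨ ((α ∨ α) → ~α) = 1 ∨ 2/5 = 1
β ∨ α = 1/5 ∨ 4/5 = 4/5
(β ∨ α) ∨ α = 4/5 ∨ 4/5 = 4/5
β → α = 1/5 → 4/5 = 1
(β → α) → β = 1 → 1/5 = 1/5
~((β → α) → β) = ~1/5 = 4/5
((β ∨ α) ∨ α) ∨ ~((β → α) → β) = 4/5 ∨ 4/5 = 4/5
((β → β) ∨ ((α ∨ α) → ~α)) ↔ (((β ∨ α) ∨ α) ∨ ~((β → α) → β)) = 1 ↔ 4/5 = 4/5
~(((β → β) ∨ ((α ∨ α) → ~α)) ↔ (((β ∨ α) ∨ α) ∨ ~((β → α) → β))) = ~4/5 = 1/5

1/5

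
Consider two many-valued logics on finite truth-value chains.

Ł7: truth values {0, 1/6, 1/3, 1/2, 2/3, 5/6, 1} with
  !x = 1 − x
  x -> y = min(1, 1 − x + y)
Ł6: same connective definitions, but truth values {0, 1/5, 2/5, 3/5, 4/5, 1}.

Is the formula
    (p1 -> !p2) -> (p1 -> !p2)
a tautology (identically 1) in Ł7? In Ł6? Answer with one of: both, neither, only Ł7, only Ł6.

both

In Ł7: every assignment gives 1 — tautology.
In Ł6: every assignment gives 1 — tautology.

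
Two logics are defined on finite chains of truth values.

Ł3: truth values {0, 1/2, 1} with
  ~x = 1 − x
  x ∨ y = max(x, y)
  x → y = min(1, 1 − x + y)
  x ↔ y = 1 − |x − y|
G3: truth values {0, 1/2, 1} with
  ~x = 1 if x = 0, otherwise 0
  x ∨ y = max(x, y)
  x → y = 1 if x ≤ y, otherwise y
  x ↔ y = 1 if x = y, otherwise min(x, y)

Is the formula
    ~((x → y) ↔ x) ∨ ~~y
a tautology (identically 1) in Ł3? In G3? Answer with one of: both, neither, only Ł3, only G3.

In Ł3: at x = 1/2, y = 0 the value is 0 — not a tautology.
In G3: every assignment gives 1 — tautology.

only G3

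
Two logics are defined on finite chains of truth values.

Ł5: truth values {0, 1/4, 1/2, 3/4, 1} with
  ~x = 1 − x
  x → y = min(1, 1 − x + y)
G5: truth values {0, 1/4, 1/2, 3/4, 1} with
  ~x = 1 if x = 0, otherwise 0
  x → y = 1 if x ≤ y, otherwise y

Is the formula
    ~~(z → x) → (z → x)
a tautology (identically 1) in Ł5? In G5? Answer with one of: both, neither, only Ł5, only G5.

only Ł5

In Ł5: every assignment gives 1 — tautology.
In G5: at x = 1/4, z = 1/2 the value is 1/4 — not a tautology.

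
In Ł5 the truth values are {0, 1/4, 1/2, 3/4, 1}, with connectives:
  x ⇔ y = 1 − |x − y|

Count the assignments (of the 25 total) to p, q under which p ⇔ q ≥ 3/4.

13

value 1: 5 assignments (counts)
value 3/4: 8 assignments (counts)
value 1/2: 6 assignments
value 1/4: 4 assignments
value 0: 2 assignments
So 13 of the 25 assignments meet the threshold.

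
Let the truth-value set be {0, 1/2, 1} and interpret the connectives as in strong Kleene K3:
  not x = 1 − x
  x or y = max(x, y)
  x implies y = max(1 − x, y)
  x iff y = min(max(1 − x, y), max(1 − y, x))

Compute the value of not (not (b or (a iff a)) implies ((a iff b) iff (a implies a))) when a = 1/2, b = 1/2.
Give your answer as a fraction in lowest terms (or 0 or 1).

a iff a = 1/2 iff 1/2 = 1/2
b or (a iff a) = 1/2 or 1/2 = 1/2
not (b or (a iff a)) = not 1/2 = 1/2
a iff b = 1/2 iff 1/2 = 1/2
a implies a = 1/2 implies 1/2 = 1/2
(a iff b) iff (a implies a) = 1/2 iff 1/2 = 1/2
not (b or (a iff a)) implies ((a iff b) iff (a implies a)) = 1/2 implies 1/2 = 1/2
not (not (b or (a iff a)) implies ((a iff b) iff (a implies a))) = not 1/2 = 1/2

1/2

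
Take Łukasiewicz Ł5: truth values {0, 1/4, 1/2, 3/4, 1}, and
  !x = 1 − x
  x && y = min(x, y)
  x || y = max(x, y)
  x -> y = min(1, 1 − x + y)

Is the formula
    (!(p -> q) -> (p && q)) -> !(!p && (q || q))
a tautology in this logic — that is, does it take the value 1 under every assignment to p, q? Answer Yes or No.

Counterexample: take p = 0, q = 1/4.
p -> q = 0 -> 1/4 = 1
!(p -> q) = !1 = 0
p && q = 0 && 1/4 = 0
!(p -> q) -> (p && q) = 0 -> 0 = 1
!p = !0 = 1
q || q = 1/4 || 1/4 = 1/4
!p && (q || q) = 1 && 1/4 = 1/4
!(!p && (q || q)) = !1/4 = 3/4
(!(p -> q) -> (p && q)) -> !(!p && (q || q)) = 1 -> 3/4 = 3/4
This gives 3/4 ≠ 1.

No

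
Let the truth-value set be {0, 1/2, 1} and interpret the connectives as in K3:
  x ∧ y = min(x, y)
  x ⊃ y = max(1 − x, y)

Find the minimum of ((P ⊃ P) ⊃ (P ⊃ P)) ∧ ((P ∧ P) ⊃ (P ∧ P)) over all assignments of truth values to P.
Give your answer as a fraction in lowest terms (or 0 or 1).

1/2

Take P = 1/2:
P ⊃ P = 1/2 ⊃ 1/2 = 1/2
P ⊃ P = 1/2 ⊃ 1/2 = 1/2
(P ⊃ P) ⊃ (P ⊃ P) = 1/2 ⊃ 1/2 = 1/2
P ∧ P = 1/2 ∧ 1/2 = 1/2
P ∧ P = 1/2 ∧ 1/2 = 1/2
(P ∧ P) ⊃ (P ∧ P) = 1/2 ⊃ 1/2 = 1/2
((P ⊃ P) ⊃ (P ⊃ P)) ∧ ((P ∧ P) ⊃ (P ∧ P)) = 1/2 ∧ 1/2 = 1/2
No assignment yields a value below 1/2, so this is the minimum.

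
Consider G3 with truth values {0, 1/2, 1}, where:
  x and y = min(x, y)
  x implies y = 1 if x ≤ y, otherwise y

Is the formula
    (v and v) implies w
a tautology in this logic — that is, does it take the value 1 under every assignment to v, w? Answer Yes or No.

No

Counterexample: take v = 1/2, w = 0.
v and v = 1/2 and 1/2 = 1/2
(v and v) implies w = 1/2 implies 0 = 0
This gives 0 ≠ 1.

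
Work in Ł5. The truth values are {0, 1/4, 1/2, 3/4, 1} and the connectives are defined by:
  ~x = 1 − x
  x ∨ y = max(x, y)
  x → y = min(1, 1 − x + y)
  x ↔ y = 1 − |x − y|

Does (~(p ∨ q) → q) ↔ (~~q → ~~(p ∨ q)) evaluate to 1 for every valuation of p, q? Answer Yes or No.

No

Counterexample: take p = 0, q = 0.
p ∨ q = 0 ∨ 0 = 0
~(p ∨ q) = ~0 = 1
~(p ∨ q) → q = 1 → 0 = 0
~q = ~0 = 1
~~q = ~1 = 0
p ∨ q = 0 ∨ 0 = 0
~(p ∨ q) = ~0 = 1
~~(p ∨ q) = ~1 = 0
~~q → ~~(p ∨ q) = 0 → 0 = 1
(~(p ∨ q) → q) ↔ (~~q → ~~(p ∨ q)) = 0 ↔ 1 = 0
This gives 0 ≠ 1.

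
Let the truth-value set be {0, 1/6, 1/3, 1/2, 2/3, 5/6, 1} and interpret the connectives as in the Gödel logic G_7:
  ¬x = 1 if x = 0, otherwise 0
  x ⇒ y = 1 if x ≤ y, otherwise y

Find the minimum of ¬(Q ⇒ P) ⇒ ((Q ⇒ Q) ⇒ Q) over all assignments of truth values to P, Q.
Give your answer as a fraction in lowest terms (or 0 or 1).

1/6

Take P = 0, Q = 1/6:
Q ⇒ P = 1/6 ⇒ 0 = 0
¬(Q ⇒ P) = ¬0 = 1
Q ⇒ Q = 1/6 ⇒ 1/6 = 1
(Q ⇒ Q) ⇒ Q = 1 ⇒ 1/6 = 1/6
¬(Q ⇒ P) ⇒ ((Q ⇒ Q) ⇒ Q) = 1 ⇒ 1/6 = 1/6
No assignment yields a value below 1/6, so this is the minimum.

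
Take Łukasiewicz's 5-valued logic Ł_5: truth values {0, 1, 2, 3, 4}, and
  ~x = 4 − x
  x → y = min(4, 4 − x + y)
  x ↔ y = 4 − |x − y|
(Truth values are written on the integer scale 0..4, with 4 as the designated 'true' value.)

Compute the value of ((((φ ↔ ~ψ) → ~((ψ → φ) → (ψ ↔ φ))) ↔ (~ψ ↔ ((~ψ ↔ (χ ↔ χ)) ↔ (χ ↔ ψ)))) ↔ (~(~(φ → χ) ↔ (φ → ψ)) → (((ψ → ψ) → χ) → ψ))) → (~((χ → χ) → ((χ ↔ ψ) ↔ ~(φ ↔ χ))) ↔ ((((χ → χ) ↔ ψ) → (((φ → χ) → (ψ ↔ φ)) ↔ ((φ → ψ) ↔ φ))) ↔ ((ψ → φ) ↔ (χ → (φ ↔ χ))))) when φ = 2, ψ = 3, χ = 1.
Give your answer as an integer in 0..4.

2

~ψ = ~3 = 1
φ ↔ ~ψ = 2 ↔ 1 = 3
ψ → φ = 3 → 2 = 3
ψ ↔ φ = 3 ↔ 2 = 3
(ψ → φ) → (ψ ↔ φ) = 3 → 3 = 4
~((ψ → φ) → (ψ ↔ φ)) = ~4 = 0
(φ ↔ ~ψ) → ~((ψ → φ) → (ψ ↔ φ)) = 3 → 0 = 1
~ψ = ~3 = 1
~ψ = ~3 = 1
χ ↔ χ = 1 ↔ 1 = 4
~ψ ↔ (χ ↔ χ) = 1 ↔ 4 = 1
χ ↔ ψ = 1 ↔ 3 = 2
(~ψ ↔ (χ ↔ χ)) ↔ (χ ↔ ψ) = 1 ↔ 2 = 3
~ψ ↔ ((~ψ ↔ (χ ↔ χ)) ↔ (χ ↔ ψ)) = 1 ↔ 3 = 2
((φ ↔ ~ψ) → ~((ψ → φ) → (ψ ↔ φ))) ↔ (~ψ ↔ ((~ψ ↔ (χ ↔ χ)) ↔ (χ ↔ ψ))) = 1 ↔ 2 = 3
φ → χ = 2 → 1 = 3
~(φ → χ) = ~3 = 1
φ → ψ = 2 → 3 = 4
~(φ → χ) ↔ (φ → ψ) = 1 ↔ 4 = 1
~(~(φ → χ) ↔ (φ → ψ)) = ~1 = 3
ψ → ψ = 3 → 3 = 4
(ψ → ψ) → χ = 4 → 1 = 1
((ψ → ψ) → χ) → ψ = 1 → 3 = 4
~(~(φ → χ) ↔ (φ → ψ)) → (((ψ → ψ) → χ) → ψ) = 3 → 4 = 4
(((φ ↔ ~ψ) → ~((ψ → φ) → (ψ ↔ φ))) ↔ (~ψ ↔ ((~ψ ↔ (χ ↔ χ)) ↔ (χ ↔ ψ)))) ↔ (~(~(φ → χ) ↔ (φ → ψ)) → (((ψ → ψ) → χ) → ψ)) = 3 ↔ 4 = 3
χ → χ = 1 → 1 = 4
χ ↔ ψ = 1 ↔ 3 = 2
φ ↔ χ = 2 ↔ 1 = 3
~(φ ↔ χ) = ~3 = 1
(χ ↔ ψ) ↔ ~(φ ↔ χ) = 2 ↔ 1 = 3
(χ → χ) → ((χ ↔ ψ) ↔ ~(φ ↔ χ)) = 4 → 3 = 3
~((χ → χ) → ((χ ↔ ψ) ↔ ~(φ ↔ χ))) = ~3 = 1
χ → χ = 1 → 1 = 4
(χ → χ) ↔ ψ = 4 ↔ 3 = 3
φ → χ = 2 → 1 = 3
ψ ↔ φ = 3 ↔ 2 = 3
(φ → χ) → (ψ ↔ φ) = 3 → 3 = 4
φ → ψ = 2 → 3 = 4
(φ → ψ) ↔ φ = 4 ↔ 2 = 2
((φ → χ) → (ψ ↔ φ)) ↔ ((φ → ψ) ↔ φ) = 4 ↔ 2 = 2
((χ → χ) ↔ ψ) → (((φ → χ) → (ψ ↔ φ)) ↔ ((φ → ψ) ↔ φ)) = 3 → 2 = 3
ψ → φ = 3 → 2 = 3
φ ↔ χ = 2 ↔ 1 = 3
χ → (φ ↔ χ) = 1 → 3 = 4
(ψ → φ) ↔ (χ → (φ ↔ χ)) = 3 ↔ 4 = 3
(((χ → χ) ↔ ψ) → (((φ → χ) → (ψ ↔ φ)) ↔ ((φ → ψ) ↔ φ))) ↔ ((ψ → φ) ↔ (χ → (φ ↔ χ))) = 3 ↔ 3 = 4
~((χ → χ) → ((χ ↔ ψ) ↔ ~(φ ↔ χ))) ↔ ((((χ → χ) ↔ ψ) → (((φ → χ) → (ψ ↔ φ)) ↔ ((φ → ψ) ↔ φ))) ↔ ((ψ → φ) ↔ (χ → (φ ↔ χ)))) = 1 ↔ 4 = 1
((((φ ↔ ~ψ) → ~((ψ → φ) → (ψ ↔ φ))) ↔ (~ψ ↔ ((~ψ ↔ (χ ↔ χ)) ↔ (χ ↔ ψ)))) ↔ (~(~(φ → χ) ↔ (φ → ψ)) → (((ψ → ψ) → χ) → ψ))) → (~((χ → χ) → ((χ ↔ ψ) ↔ ~(φ ↔ χ))) ↔ ((((χ → χ) ↔ ψ) → (((φ → χ) → (ψ ↔ φ)) ↔ ((φ → ψ) ↔ φ))) ↔ ((ψ → φ) ↔ (χ → (φ ↔ χ))))) = 3 → 1 = 2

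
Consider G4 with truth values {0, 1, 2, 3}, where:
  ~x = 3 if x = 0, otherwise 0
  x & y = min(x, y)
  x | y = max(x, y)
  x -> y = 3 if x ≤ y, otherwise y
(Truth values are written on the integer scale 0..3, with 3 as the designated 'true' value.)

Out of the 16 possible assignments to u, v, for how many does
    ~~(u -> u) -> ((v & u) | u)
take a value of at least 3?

u = 0, v = 0 ↦ 0  <
u = 0, v = 1 ↦ 0  <
u = 0, v = 2 ↦ 0  <
u = 0, v = 3 ↦ 0  <
u = 1, v = 0 ↦ 1  <
u = 1, v = 1 ↦ 1  <
u = 1, v = 2 ↦ 1  <
u = 1, v = 3 ↦ 1  <
u = 2, v = 0 ↦ 2  <
u = 2, v = 1 ↦ 2  <
u = 2, v = 2 ↦ 2  <
u = 2, v = 3 ↦ 2  <
u = 3, v = 0 ↦ 3  ≥
u = 3, v = 1 ↦ 3  ≥
u = 3, v = 2 ↦ 3  ≥
u = 3, v = 3 ↦ 3  ≥
So 4 of the 16 assignments meet the threshold.

4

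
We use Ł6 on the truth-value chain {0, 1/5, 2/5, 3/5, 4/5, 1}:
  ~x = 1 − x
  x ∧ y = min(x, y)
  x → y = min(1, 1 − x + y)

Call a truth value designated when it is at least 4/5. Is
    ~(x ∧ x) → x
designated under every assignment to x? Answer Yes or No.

No

Counterexample: take x = 0.
x ∧ x = 0 ∧ 0 = 0
~(x ∧ x) = ~0 = 1
~(x ∧ x) → x = 1 → 0 = 0
This gives 0, which is below 4/5.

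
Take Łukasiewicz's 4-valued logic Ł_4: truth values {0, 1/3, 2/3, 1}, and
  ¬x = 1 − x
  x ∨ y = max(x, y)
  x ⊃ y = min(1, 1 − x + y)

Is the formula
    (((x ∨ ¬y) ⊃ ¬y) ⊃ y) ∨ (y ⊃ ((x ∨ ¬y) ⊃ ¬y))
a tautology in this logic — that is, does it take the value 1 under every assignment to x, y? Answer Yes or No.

x = 0, y = 0 ↦ 1
x = 0, y = 1/3 ↦ 1
x = 0, y = 2/3 ↦ 1
x = 0, y = 1 ↦ 1
x = 1/3, y = 0 ↦ 1
x = 1/3, y = 1/3 ↦ 1
x = 1/3, y = 2/3 ↦ 1
x = 1/3, y = 1 ↦ 1
x = 2/3, y = 0 ↦ 1
x = 2/3, y = 1/3 ↦ 1
x = 2/3, y = 2/3 ↦ 1
x = 2/3, y = 1 ↦ 1
x = 1, y = 0 ↦ 1
x = 1, y = 1/3 ↦ 1
x = 1, y = 2/3 ↦ 1
x = 1, y = 1 ↦ 1
Every assignment gives a value ≥ 1.

Yes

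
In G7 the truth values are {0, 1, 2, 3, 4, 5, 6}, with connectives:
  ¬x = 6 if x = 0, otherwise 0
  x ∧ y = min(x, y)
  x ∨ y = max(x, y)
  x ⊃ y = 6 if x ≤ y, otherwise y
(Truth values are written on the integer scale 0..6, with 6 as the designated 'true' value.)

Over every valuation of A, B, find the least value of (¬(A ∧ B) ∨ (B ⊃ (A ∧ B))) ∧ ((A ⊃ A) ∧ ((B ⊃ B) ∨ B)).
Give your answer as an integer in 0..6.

1

Take A = 1, B = 2:
A ∧ B = 1 ∧ 2 = 1
¬(A ∧ B) = ¬1 = 0
A ∧ B = 1 ∧ 2 = 1
B ⊃ (A ∧ B) = 2 ⊃ 1 = 1
¬(A ∧ B) ∨ (B ⊃ (A ∧ B)) = 0 ∨ 1 = 1
A ⊃ A = 1 ⊃ 1 = 6
B ⊃ B = 2 ⊃ 2 = 6
(B ⊃ B) ∨ B = 6 ∨ 2 = 6
(A ⊃ A) ∧ ((B ⊃ B) ∨ B) = 6 ∧ 6 = 6
(¬(A ∧ B) ∨ (B ⊃ (A ∧ B))) ∧ ((A ⊃ A) ∧ ((B ⊃ B) ∨ B)) = 1 ∧ 6 = 1
No assignment yields a value below 1, so this is the minimum.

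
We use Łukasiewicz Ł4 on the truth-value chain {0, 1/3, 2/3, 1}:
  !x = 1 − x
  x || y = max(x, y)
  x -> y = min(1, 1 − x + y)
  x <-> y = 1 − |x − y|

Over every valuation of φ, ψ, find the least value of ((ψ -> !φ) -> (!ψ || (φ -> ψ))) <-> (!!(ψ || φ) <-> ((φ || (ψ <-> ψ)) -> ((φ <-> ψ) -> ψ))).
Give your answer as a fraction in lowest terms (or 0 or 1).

Take φ = 0, ψ = 1/3:
!φ = !0 = 1
ψ -> !φ = 1/3 -> 1 = 1
!ψ = !1/3 = 2/3
φ -> ψ = 0 -> 1/3 = 1
!ψ || (φ -> ψ) = 2/3 || 1 = 1
(ψ -> !φ) -> (!ψ || (φ -> ψ)) = 1 -> 1 = 1
ψ || φ = 1/3 || 0 = 1/3
!(ψ || φ) = !1/3 = 2/3
!!(ψ || φ) = !2/3 = 1/3
ψ <-> ψ = 1/3 <-> 1/3 = 1
φ || (ψ <-> ψ) = 0 || 1 = 1
φ <-> ψ = 0 <-> 1/3 = 2/3
(φ <-> ψ) -> ψ = 2/3 -> 1/3 = 2/3
(φ || (ψ <-> ψ)) -> ((φ <-> ψ) -> ψ) = 1 -> 2/3 = 2/3
!!(ψ || φ) <-> ((φ || (ψ <-> ψ)) -> ((φ <-> ψ) -> ψ)) = 1/3 <-> 2/3 = 2/3
((ψ -> !φ) -> (!ψ || (φ -> ψ))) <-> (!!(ψ || φ) <-> ((φ || (ψ <-> ψ)) -> ((φ <-> ψ) -> ψ))) = 1 <-> 2/3 = 2/3
No assignment yields a value below 2/3, so this is the minimum.

2/3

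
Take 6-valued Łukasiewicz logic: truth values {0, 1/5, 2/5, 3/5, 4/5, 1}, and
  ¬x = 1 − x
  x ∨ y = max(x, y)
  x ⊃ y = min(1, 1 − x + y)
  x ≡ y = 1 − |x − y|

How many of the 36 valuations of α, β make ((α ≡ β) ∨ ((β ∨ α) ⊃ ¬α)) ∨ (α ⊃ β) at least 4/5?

value 1: 24 assignments (counts)
value 4/5: 5 assignments (counts)
value 3/5: 2 assignments
value 2/5: 3 assignments
value 1/5: 1 assignment
value 0: 1 assignment
So 29 of the 36 assignments meet the threshold.

29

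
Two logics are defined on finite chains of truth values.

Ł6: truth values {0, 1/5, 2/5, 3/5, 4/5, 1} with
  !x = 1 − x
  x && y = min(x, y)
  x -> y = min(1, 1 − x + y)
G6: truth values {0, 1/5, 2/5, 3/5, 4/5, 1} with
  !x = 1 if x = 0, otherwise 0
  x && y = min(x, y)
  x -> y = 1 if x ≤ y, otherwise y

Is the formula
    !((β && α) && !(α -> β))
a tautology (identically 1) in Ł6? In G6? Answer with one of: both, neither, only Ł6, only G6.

In Ł6: at α = 2/5, β = 1/5 the value is 4/5 — not a tautology.
In G6: every assignment gives 1 — tautology.

only G6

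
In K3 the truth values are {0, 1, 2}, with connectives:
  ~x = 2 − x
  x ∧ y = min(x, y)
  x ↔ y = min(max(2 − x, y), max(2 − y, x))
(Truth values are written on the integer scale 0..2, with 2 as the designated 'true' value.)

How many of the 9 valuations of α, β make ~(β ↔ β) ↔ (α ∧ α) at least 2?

2

α = 0, β = 0 ↦ 2  ≥
α = 0, β = 1 ↦ 1  <
α = 0, β = 2 ↦ 2  ≥
α = 1, β = 0 ↦ 1  <
α = 1, β = 1 ↦ 1  <
α = 1, β = 2 ↦ 1  <
α = 2, β = 0 ↦ 0  <
α = 2, β = 1 ↦ 1  <
α = 2, β = 2 ↦ 0  <
So 2 of the 9 assignments meet the threshold.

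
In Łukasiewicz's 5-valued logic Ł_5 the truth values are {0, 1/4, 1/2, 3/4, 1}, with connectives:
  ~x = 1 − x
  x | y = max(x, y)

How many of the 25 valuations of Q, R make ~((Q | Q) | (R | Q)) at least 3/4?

value 1: 1 assignment (counts)
value 3/4: 3 assignments (counts)
value 1/2: 5 assignments
value 1/4: 7 assignments
value 0: 9 assignments
So 4 of the 25 assignments meet the threshold.

4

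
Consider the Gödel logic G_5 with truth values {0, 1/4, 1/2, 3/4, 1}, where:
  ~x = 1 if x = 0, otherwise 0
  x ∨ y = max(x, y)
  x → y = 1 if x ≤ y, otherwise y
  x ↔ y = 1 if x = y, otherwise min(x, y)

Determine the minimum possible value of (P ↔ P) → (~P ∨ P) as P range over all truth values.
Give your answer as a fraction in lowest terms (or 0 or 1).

1/4

Take P = 1/4:
P ↔ P = 1/4 ↔ 1/4 = 1
~P = ~1/4 = 0
~P ∨ P = 0 ∨ 1/4 = 1/4
(P ↔ P) → (~P ∨ P) = 1 → 1/4 = 1/4
No assignment yields a value below 1/4, so this is the minimum.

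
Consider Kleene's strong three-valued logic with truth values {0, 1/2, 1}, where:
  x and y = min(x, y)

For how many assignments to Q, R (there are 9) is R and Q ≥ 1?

Q = 0, R = 0 ↦ 0  <
Q = 0, R = 1/2 ↦ 0  <
Q = 0, R = 1 ↦ 0  <
Q = 1/2, R = 0 ↦ 0  <
Q = 1/2, R = 1/2 ↦ 1/2  <
Q = 1/2, R = 1 ↦ 1/2  <
Q = 1, R = 0 ↦ 0  <
Q = 1, R = 1/2 ↦ 1/2  <
Q = 1, R = 1 ↦ 1  ≥
So 1 of the 9 assignments meets the threshold.

1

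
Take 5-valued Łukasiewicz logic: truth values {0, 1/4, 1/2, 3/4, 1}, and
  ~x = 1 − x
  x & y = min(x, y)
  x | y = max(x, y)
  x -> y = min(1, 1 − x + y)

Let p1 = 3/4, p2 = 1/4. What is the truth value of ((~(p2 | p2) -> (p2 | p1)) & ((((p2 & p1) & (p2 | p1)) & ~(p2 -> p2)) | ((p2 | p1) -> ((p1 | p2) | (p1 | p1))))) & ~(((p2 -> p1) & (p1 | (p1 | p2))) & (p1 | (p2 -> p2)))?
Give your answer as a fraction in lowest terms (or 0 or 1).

p2 | p2 = 1/4 | 1/4 = 1/4
~(p2 | p2) = ~1/4 = 3/4
p2 | p1 = 1/4 | 3/4 = 3/4
~(p2 | p2) -> (p2 | p1) = 3/4 -> 3/4 = 1
p2 & p1 = 1/4 & 3/4 = 1/4
p2 | p1 = 1/4 | 3/4 = 3/4
(p2 & p1) & (p2 | p1) = 1/4 & 3/4 = 1/4
p2 -> p2 = 1/4 -> 1/4 = 1
~(p2 -> p2) = ~1 = 0
((p2 & p1) & (p2 | p1)) & ~(p2 -> p2) = 1/4 & 0 = 0
p2 | p1 = 1/4 | 3/4 = 3/4
p1 | p2 = 3/4 | 1/4 = 3/4
p1 | p1 = 3/4 | 3/4 = 3/4
(p1 | p2) | (p1 | p1) = 3/4 | 3/4 = 3/4
(p2 | p1) -> ((p1 | p2) | (p1 | p1)) = 3/4 -> 3/4 = 1
(((p2 & p1) & (p2 | p1)) & ~(p2 -> p2)) | ((p2 | p1) -> ((p1 | p2) | (p1 | p1))) = 0 | 1 = 1
(~(p2 | p2) -> (p2 | p1)) & ((((p2 & p1) & (p2 | p1)) & ~(p2 -> p2)) | ((p2 | p1) -> ((p1 | p2) | (p1 | p1)))) = 1 & 1 = 1
p2 -> p1 = 1/4 -> 3/4 = 1
p1 | p2 = 3/4 | 1/4 = 3/4
p1 | (p1 | p2) = 3/4 | 3/4 = 3/4
(p2 -> p1) & (p1 | (p1 | p2)) = 1 & 3/4 = 3/4
p2 -> p2 = 1/4 -> 1/4 = 1
p1 | (p2 -> p2) = 3/4 | 1 = 1
((p2 -> p1) & (p1 | (p1 | p2))) & (p1 | (p2 -> p2)) = 3/4 & 1 = 3/4
~(((p2 -> p1) & (p1 | (p1 | p2))) & (p1 | (p2 -> p2))) = ~3/4 = 1/4
((~(p2 | p2) -> (p2 | p1)) & ((((p2 & p1) & (p2 | p1)) & ~(p2 -> p2)) | ((p2 | p1) -> ((p1 | p2) | (p1 | p1))))) & ~(((p2 -> p1) & (p1 | (p1 | p2))) & (p1 | (p2 -> p2))) = 1 & 1/4 = 1/4

1/4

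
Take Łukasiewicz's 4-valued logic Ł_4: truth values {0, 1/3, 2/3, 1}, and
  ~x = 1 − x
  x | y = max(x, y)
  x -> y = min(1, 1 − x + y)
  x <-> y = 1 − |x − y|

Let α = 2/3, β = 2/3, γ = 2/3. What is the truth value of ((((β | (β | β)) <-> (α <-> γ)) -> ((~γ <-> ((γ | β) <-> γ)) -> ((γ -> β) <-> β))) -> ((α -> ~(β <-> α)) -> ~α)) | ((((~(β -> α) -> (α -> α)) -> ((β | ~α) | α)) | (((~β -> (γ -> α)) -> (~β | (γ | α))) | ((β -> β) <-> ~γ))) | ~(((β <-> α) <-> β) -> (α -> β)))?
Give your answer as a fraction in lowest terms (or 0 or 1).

1

β | β = 2/3 | 2/3 = 2/3
β | (β | β) = 2/3 | 2/3 = 2/3
α <-> γ = 2/3 <-> 2/3 = 1
(β | (β | β)) <-> (α <-> γ) = 2/3 <-> 1 = 2/3
~γ = ~2/3 = 1/3
γ | β = 2/3 | 2/3 = 2/3
(γ | β) <-> γ = 2/3 <-> 2/3 = 1
~γ <-> ((γ | β) <-> γ) = 1/3 <-> 1 = 1/3
γ -> β = 2/3 -> 2/3 = 1
(γ -> β) <-> β = 1 <-> 2/3 = 2/3
(~γ <-> ((γ | β) <-> γ)) -> ((γ -> β) <-> β) = 1/3 -> 2/3 = 1
((β | (β | β)) <-> (α <-> γ)) -> ((~γ <-> ((γ | β) <-> γ)) -> ((γ -> β) <-> β)) = 2/3 -> 1 = 1
β <-> α = 2/3 <-> 2/3 = 1
~(β <-> α) = ~1 = 0
α -> ~(β <-> α) = 2/3 -> 0 = 1/3
~α = ~2/3 = 1/3
(α -> ~(β <-> α)) -> ~α = 1/3 -> 1/3 = 1
(((β | (β | β)) <-> (α <-> γ)) -> ((~γ <-> ((γ | β) <-> γ)) -> ((γ -> β) <-> β))) -> ((α -> ~(β <-> α)) -> ~α) = 1 -> 1 = 1
β -> α = 2/3 -> 2/3 = 1
~(β -> α) = ~1 = 0
α -> α = 2/3 -> 2/3 = 1
~(β -> α) -> (α -> α) = 0 -> 1 = 1
~α = ~2/3 = 1/3
β | ~α = 2/3 | 1/3 = 2/3
(β | ~α) | α = 2/3 | 2/3 = 2/3
(~(β -> α) -> (α -> α)) -> ((β | ~α) | α) = 1 -> 2/3 = 2/3
~β = ~2/3 = 1/3
γ -> α = 2/3 -> 2/3 = 1
~β -> (γ -> α) = 1/3 -> 1 = 1
~β = ~2/3 = 1/3
γ | α = 2/3 | 2/3 = 2/3
~β | (γ | α) = 1/3 | 2/3 = 2/3
(~β -> (γ -> α)) -> (~β | (γ | α)) = 1 -> 2/3 = 2/3
β -> β = 2/3 -> 2/3 = 1
~γ = ~2/3 = 1/3
(β -> β) <-> ~γ = 1 <-> 1/3 = 1/3
((~β -> (γ -> α)) -> (~β | (γ | α))) | ((β -> β) <-> ~γ) = 2/3 | 1/3 = 2/3
((~(β -> α) -> (α -> α)) -> ((β | ~α) | α)) | (((~β -> (γ -> α)) -> (~β | (γ | α))) | ((β -> β) <-> ~γ)) = 2/3 | 2/3 = 2/3
β <-> α = 2/3 <-> 2/3 = 1
(β <-> α) <-> β = 1 <-> 2/3 = 2/3
α -> β = 2/3 -> 2/3 = 1
((β <-> α) <-> β) -> (α -> β) = 2/3 -> 1 = 1
~(((β <-> α) <-> β) -> (α -> β)) = ~1 = 0
(((~(β -> α) -> (α -> α)) -> ((β | ~α) | α)) | (((~β -> (γ -> α)) -> (~β | (γ | α))) | ((β -> β) <-> ~γ))) | ~(((β <-> α) <-> β) -> (α -> β)) = 2/3 | 0 = 2/3
((((β | (β | β)) <-> (α <-> γ)) -> ((~γ <-> ((γ | β) <-> γ)) -> ((γ -> β) <-> β))) -> ((α -> ~(β <-> α)) -> ~α)) | ((((~(β -> α) -> (α -> α)) -> ((β | ~α) | α)) | (((~β -> (γ -> α)) -> (~β | (γ | α))) | ((β -> β) <-> ~γ))) | ~(((β <-> α) <-> β) -> (α -> β))) = 1 | 2/3 = 1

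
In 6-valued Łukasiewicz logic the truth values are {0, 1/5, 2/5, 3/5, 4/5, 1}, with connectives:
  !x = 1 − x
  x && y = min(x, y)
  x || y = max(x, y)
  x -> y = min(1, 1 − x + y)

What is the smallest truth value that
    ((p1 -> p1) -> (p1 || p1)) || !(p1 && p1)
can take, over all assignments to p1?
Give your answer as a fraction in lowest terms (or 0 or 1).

Take p1 = 2/5:
p1 -> p1 = 2/5 -> 2/5 = 1
p1 || p1 = 2/5 || 2/5 = 2/5
(p1 -> p1) -> (p1 || p1) = 1 -> 2/5 = 2/5
p1 && p1 = 2/5 && 2/5 = 2/5
!(p1 && p1) = !2/5 = 3/5
((p1 -> p1) -> (p1 || p1)) || !(p1 && p1) = 2/5 || 3/5 = 3/5
No assignment yields a value below 3/5, so this is the minimum.

3/5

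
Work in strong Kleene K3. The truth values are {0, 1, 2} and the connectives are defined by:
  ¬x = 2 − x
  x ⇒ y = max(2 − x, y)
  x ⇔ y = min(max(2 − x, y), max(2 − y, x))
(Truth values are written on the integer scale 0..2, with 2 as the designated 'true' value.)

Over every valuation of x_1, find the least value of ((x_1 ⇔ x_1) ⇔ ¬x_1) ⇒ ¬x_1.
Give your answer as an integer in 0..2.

1

Take x_1 = 1:
x_1 ⇔ x_1 = 1 ⇔ 1 = 1
¬x_1 = ¬1 = 1
(x_1 ⇔ x_1) ⇔ ¬x_1 = 1 ⇔ 1 = 1
¬x_1 = ¬1 = 1
((x_1 ⇔ x_1) ⇔ ¬x_1) ⇒ ¬x_1 = 1 ⇒ 1 = 1
No assignment yields a value below 1, so this is the minimum.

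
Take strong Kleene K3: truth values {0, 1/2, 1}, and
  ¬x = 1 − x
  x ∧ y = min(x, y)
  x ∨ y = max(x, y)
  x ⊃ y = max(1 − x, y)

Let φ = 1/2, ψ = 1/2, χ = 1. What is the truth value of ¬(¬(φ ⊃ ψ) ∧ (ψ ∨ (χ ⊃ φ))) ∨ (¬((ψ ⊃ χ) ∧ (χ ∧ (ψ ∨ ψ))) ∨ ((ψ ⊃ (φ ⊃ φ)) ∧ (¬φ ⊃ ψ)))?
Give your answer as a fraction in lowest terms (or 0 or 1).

1/2

φ ⊃ ψ = 1/2 ⊃ 1/2 = 1/2
¬(φ ⊃ ψ) = ¬1/2 = 1/2
χ ⊃ φ = 1 ⊃ 1/2 = 1/2
ψ ∨ (χ ⊃ φ) = 1/2 ∨ 1/2 = 1/2
¬(φ ⊃ ψ) ∧ (ψ ∨ (χ ⊃ φ)) = 1/2 ∧ 1/2 = 1/2
¬(¬(φ ⊃ ψ) ∧ (ψ ∨ (χ ⊃ φ))) = ¬1/2 = 1/2
ψ ⊃ χ = 1/2 ⊃ 1 = 1
ψ ∨ ψ = 1/2 ∨ 1/2 = 1/2
χ ∧ (ψ ∨ ψ) = 1 ∧ 1/2 = 1/2
(ψ ⊃ χ) ∧ (χ ∧ (ψ ∨ ψ)) = 1 ∧ 1/2 = 1/2
¬((ψ ⊃ χ) ∧ (χ ∧ (ψ ∨ ψ))) = ¬1/2 = 1/2
φ ⊃ φ = 1/2 ⊃ 1/2 = 1/2
ψ ⊃ (φ ⊃ φ) = 1/2 ⊃ 1/2 = 1/2
¬φ = ¬1/2 = 1/2
¬φ ⊃ ψ = 1/2 ⊃ 1/2 = 1/2
(ψ ⊃ (φ ⊃ φ)) ∧ (¬φ ⊃ ψ) = 1/2 ∧ 1/2 = 1/2
¬((ψ ⊃ χ) ∧ (χ ∧ (ψ ∨ ψ))) ∨ ((ψ ⊃ (φ ⊃ φ)) ∧ (¬φ ⊃ ψ)) = 1/2 ∨ 1/2 = 1/2
¬(¬(φ ⊃ ψ) ∧ (ψ ∨ (χ ⊃ φ))) ∨ (¬((ψ ⊃ χ) ∧ (χ ∧ (ψ ∨ ψ))) ∨ ((ψ ⊃ (φ ⊃ φ)) ∧ (¬φ ⊃ ψ))) = 1/2 ∨ 1/2 = 1/2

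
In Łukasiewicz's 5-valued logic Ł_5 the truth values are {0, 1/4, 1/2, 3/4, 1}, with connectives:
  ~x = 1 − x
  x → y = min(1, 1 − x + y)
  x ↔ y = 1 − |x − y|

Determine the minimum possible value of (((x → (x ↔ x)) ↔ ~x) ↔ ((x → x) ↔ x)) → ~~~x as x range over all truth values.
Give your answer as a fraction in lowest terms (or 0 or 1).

1/2

Take x = 1/2:
x ↔ x = 1/2 ↔ 1/2 = 1
x → (x ↔ x) = 1/2 → 1 = 1
~x = ~1/2 = 1/2
(x → (x ↔ x)) ↔ ~x = 1 ↔ 1/2 = 1/2
x → x = 1/2 → 1/2 = 1
(x → x) ↔ x = 1 ↔ 1/2 = 1/2
((x → (x ↔ x)) ↔ ~x) ↔ ((x → x) ↔ x) = 1/2 ↔ 1/2 = 1
~x = ~1/2 = 1/2
~~x = ~1/2 = 1/2
~~~x = ~1/2 = 1/2
(((x → (x ↔ x)) ↔ ~x) ↔ ((x → x) ↔ x)) → ~~~x = 1 → 1/2 = 1/2
No assignment yields a value below 1/2, so this is the minimum.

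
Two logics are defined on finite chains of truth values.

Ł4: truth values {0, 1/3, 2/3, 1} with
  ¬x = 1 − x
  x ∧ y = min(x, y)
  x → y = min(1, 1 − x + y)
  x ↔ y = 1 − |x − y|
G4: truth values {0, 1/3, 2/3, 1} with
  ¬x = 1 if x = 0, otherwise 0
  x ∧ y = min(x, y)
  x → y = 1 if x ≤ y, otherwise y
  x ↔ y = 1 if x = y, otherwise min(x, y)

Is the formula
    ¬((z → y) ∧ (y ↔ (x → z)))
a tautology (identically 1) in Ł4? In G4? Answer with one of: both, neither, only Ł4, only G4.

In Ł4: at x = 0, y = 1/3, z = 0 the value is 2/3 — not a tautology.
In G4: at x = 0, y = 1/3, z = 0 the value is 0 — not a tautology.

neither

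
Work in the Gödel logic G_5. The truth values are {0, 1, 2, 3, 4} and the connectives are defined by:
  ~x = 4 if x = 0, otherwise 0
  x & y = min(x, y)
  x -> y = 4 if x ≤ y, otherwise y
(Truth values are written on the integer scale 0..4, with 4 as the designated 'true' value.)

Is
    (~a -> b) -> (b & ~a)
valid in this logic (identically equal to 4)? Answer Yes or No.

No

Counterexample: take a = 1, b = 0.
~a = ~1 = 0
~a -> b = 0 -> 0 = 4
~a = ~1 = 0
b & ~a = 0 & 0 = 0
(~a -> b) -> (b & ~a) = 4 -> 0 = 0
This gives 0 ≠ 4.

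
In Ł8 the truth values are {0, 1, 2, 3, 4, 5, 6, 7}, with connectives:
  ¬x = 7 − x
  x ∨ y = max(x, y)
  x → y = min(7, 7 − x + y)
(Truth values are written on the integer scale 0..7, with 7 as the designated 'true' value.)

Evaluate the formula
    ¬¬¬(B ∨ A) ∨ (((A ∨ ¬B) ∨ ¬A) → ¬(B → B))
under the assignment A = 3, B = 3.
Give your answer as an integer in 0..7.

B ∨ A = 3 ∨ 3 = 3
¬(B ∨ A) = ¬3 = 4
¬¬(B ∨ A) = ¬4 = 3
¬¬¬(B ∨ A) = ¬3 = 4
¬B = ¬3 = 4
A ∨ ¬B = 3 ∨ 4 = 4
¬A = ¬3 = 4
(A ∨ ¬B) ∨ ¬A = 4 ∨ 4 = 4
B → B = 3 → 3 = 7
¬(B → B) = ¬7 = 0
((A ∨ ¬B) ∨ ¬A) → ¬(B → B) = 4 → 0 = 3
¬¬¬(B ∨ A) ∨ (((A ∨ ¬B) ∨ ¬A) → ¬(B → B)) = 4 ∨ 3 = 4

4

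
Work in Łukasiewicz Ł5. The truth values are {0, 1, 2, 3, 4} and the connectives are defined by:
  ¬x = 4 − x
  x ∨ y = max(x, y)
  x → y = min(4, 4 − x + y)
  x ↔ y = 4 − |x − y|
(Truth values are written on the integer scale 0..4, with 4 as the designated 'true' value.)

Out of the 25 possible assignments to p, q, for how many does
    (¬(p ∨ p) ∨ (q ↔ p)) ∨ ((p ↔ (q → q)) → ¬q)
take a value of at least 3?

23

value 4: 17 assignments (counts)
value 3: 6 assignments (counts)
value 2: 2 assignments
So 23 of the 25 assignments meet the threshold.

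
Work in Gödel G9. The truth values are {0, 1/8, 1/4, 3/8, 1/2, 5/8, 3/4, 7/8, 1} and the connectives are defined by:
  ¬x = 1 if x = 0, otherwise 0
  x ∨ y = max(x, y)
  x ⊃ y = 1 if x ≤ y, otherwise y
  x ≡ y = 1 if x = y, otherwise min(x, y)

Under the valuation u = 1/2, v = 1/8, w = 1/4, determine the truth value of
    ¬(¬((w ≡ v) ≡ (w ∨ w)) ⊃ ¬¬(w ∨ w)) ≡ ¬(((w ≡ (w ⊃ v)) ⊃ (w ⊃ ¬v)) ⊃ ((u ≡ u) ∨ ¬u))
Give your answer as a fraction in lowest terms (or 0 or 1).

1

w ≡ v = 1/4 ≡ 1/8 = 1/8
w ∨ w = 1/4 ∨ 1/4 = 1/4
(w ≡ v) ≡ (w ∨ w) = 1/8 ≡ 1/4 = 1/8
¬((w ≡ v) ≡ (w ∨ w)) = ¬1/8 = 0
w ∨ w = 1/4 ∨ 1/4 = 1/4
¬(w ∨ w) = ¬1/4 = 0
¬¬(w ∨ w) = ¬0 = 1
¬((w ≡ v) ≡ (w ∨ w)) ⊃ ¬¬(w ∨ w) = 0 ⊃ 1 = 1
¬(¬((w ≡ v) ≡ (w ∨ w)) ⊃ ¬¬(w ∨ w)) = ¬1 = 0
w ⊃ v = 1/4 ⊃ 1/8 = 1/8
w ≡ (w ⊃ v) = 1/4 ≡ 1/8 = 1/8
¬v = ¬1/8 = 0
w ⊃ ¬v = 1/4 ⊃ 0 = 0
(w ≡ (w ⊃ v)) ⊃ (w ⊃ ¬v) = 1/8 ⊃ 0 = 0
u ≡ u = 1/2 ≡ 1/2 = 1
¬u = ¬1/2 = 0
(u ≡ u) ∨ ¬u = 1 ∨ 0 = 1
((w ≡ (w ⊃ v)) ⊃ (w ⊃ ¬v)) ⊃ ((u ≡ u) ∨ ¬u) = 0 ⊃ 1 = 1
¬(((w ≡ (w ⊃ v)) ⊃ (w ⊃ ¬v)) ⊃ ((u ≡ u) ∨ ¬u)) = ¬1 = 0
¬(¬((w ≡ v) ≡ (w ∨ w)) ⊃ ¬¬(w ∨ w)) ≡ ¬(((w ≡ (w ⊃ v)) ⊃ (w ⊃ ¬v)) ⊃ ((u ≡ u) ∨ ¬u)) = 0 ≡ 0 = 1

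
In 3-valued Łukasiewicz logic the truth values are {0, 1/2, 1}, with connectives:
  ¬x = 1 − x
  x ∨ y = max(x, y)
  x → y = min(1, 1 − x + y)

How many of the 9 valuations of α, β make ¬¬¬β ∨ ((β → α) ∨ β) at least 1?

8

α = 0, β = 0 ↦ 1  ≥
α = 0, β = 1/2 ↦ 1/2  <
α = 0, β = 1 ↦ 1  ≥
α = 1/2, β = 0 ↦ 1  ≥
α = 1/2, β = 1/2 ↦ 1  ≥
α = 1/2, β = 1 ↦ 1  ≥
α = 1, β = 0 ↦ 1  ≥
α = 1, β = 1/2 ↦ 1  ≥
α = 1, β = 1 ↦ 1  ≥
So 8 of the 9 assignments meet the threshold.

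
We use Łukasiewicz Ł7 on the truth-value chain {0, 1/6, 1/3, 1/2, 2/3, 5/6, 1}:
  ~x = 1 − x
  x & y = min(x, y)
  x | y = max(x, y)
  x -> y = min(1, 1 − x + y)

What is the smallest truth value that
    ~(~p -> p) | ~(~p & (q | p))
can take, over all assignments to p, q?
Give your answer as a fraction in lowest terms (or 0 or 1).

1/3

Take p = 1/3, q = 2/3:
~p = ~1/3 = 2/3
~p -> p = 2/3 -> 1/3 = 2/3
~(~p -> p) = ~2/3 = 1/3
~p = ~1/3 = 2/3
q | p = 2/3 | 1/3 = 2/3
~p & (q | p) = 2/3 & 2/3 = 2/3
~(~p & (q | p)) = ~2/3 = 1/3
~(~p -> p) | ~(~p & (q | p)) = 1/3 | 1/3 = 1/3
No assignment yields a value below 1/3, so this is the minimum.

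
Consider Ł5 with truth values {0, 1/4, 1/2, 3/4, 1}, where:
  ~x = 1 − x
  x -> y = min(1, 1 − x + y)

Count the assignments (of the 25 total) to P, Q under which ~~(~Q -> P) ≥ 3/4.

19

value 1: 15 assignments (counts)
value 3/4: 4 assignments (counts)
value 1/2: 3 assignments
value 1/4: 2 assignments
value 0: 1 assignment
So 19 of the 25 assignments meet the threshold.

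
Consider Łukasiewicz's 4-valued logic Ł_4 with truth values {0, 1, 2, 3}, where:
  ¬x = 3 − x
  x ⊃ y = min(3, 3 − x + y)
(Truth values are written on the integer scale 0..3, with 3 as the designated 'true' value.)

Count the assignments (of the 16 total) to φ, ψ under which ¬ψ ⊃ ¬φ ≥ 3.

φ = 0, ψ = 0 ↦ 3  ≥
φ = 0, ψ = 1 ↦ 3  ≥
φ = 0, ψ = 2 ↦ 3  ≥
φ = 0, ψ = 3 ↦ 3  ≥
φ = 1, ψ = 0 ↦ 2  <
φ = 1, ψ = 1 ↦ 3  ≥
φ = 1, ψ = 2 ↦ 3  ≥
φ = 1, ψ = 3 ↦ 3  ≥
φ = 2, ψ = 0 ↦ 1  <
φ = 2, ψ = 1 ↦ 2  <
φ = 2, ψ = 2 ↦ 3  ≥
φ = 2, ψ = 3 ↦ 3  ≥
φ = 3, ψ = 0 ↦ 0  <
φ = 3, ψ = 1 ↦ 1  <
φ = 3, ψ = 2 ↦ 2  <
φ = 3, ψ = 3 ↦ 3  ≥
So 10 of the 16 assignments meet the threshold.

10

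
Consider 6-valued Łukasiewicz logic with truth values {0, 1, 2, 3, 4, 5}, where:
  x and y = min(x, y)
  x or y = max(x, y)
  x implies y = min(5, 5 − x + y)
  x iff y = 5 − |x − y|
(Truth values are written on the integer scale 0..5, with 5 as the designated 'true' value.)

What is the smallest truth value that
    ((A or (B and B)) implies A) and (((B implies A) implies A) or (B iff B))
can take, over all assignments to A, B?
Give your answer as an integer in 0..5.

0

Take A = 0, B = 5:
B and B = 5 and 5 = 5
A or (B and B) = 0 or 5 = 5
(A or (B and B)) implies A = 5 implies 0 = 0
B implies A = 5 implies 0 = 0
(B implies A) implies A = 0 implies 0 = 5
B iff B = 5 iff 5 = 5
((B implies A) implies A) or (B iff B) = 5 or 5 = 5
((A or (B and B)) implies A) and (((B implies A) implies A) or (B iff B)) = 0 and 5 = 0
No assignment yields a value below 0, so this is the minimum.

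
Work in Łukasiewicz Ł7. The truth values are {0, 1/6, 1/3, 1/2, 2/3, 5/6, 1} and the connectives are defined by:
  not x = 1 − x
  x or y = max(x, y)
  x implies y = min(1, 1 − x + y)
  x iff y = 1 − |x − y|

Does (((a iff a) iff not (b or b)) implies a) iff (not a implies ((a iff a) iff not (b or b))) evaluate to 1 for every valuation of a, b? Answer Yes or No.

Counterexample: take a = 0, b = 0.
a iff a = 0 iff 0 = 1
b or b = 0 or 0 = 0
not (b or b) = not 0 = 1
(a iff a) iff not (b or b) = 1 iff 1 = 1
((a iff a) iff not (b or b)) implies a = 1 implies 0 = 0
not a = not 0 = 1
a iff a = 0 iff 0 = 1
b or b = 0 or 0 = 0
not (b or b) = not 0 = 1
(a iff a) iff not (b or b) = 1 iff 1 = 1
not a implies ((a iff a) iff not (b or b)) = 1 implies 1 = 1
(((a iff a) iff not (b or b)) implies a) iff (not a implies ((a iff a) iff not (b or b))) = 0 iff 1 = 0
This gives 0 ≠ 1.

No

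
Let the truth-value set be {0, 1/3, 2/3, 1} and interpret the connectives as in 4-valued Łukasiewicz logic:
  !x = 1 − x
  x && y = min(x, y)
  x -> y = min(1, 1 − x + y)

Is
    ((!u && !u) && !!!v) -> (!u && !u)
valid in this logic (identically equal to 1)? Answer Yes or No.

Yes

u = 0, v = 0 ↦ 1
u = 0, v = 1/3 ↦ 1
u = 0, v = 2/3 ↦ 1
u = 0, v = 1 ↦ 1
u = 1/3, v = 0 ↦ 1
u = 1/3, v = 1/3 ↦ 1
u = 1/3, v = 2/3 ↦ 1
u = 1/3, v = 1 ↦ 1
u = 2/3, v = 0 ↦ 1
u = 2/3, v = 1/3 ↦ 1
u = 2/3, v = 2/3 ↦ 1
u = 2/3, v = 1 ↦ 1
u = 1, v = 0 ↦ 1
u = 1, v = 1/3 ↦ 1
u = 1, v = 2/3 ↦ 1
u = 1, v = 1 ↦ 1
Every assignment gives a value ≥ 1.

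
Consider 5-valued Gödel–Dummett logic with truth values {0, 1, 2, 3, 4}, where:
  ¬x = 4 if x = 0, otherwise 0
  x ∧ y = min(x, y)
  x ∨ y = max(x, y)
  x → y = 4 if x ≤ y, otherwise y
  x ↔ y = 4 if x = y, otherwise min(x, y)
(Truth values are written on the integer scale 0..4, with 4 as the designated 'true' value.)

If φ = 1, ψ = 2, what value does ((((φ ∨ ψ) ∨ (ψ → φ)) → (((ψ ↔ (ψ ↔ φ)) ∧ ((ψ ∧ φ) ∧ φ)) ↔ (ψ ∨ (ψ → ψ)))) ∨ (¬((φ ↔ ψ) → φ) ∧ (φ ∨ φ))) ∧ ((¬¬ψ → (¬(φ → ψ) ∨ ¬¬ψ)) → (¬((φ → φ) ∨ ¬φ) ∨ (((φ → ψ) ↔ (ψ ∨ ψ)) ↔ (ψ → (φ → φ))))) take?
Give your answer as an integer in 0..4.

1

φ ∨ ψ = 1 ∨ 2 = 2
ψ → φ = 2 → 1 = 1
(φ ∨ ψ) ∨ (ψ → φ) = 2 ∨ 1 = 2
ψ ↔ φ = 2 ↔ 1 = 1
ψ ↔ (ψ ↔ φ) = 2 ↔ 1 = 1
ψ ∧ φ = 2 ∧ 1 = 1
(ψ ∧ φ) ∧ φ = 1 ∧ 1 = 1
(ψ ↔ (ψ ↔ φ)) ∧ ((ψ ∧ φ) ∧ φ) = 1 ∧ 1 = 1
ψ → ψ = 2 → 2 = 4
ψ ∨ (ψ → ψ) = 2 ∨ 4 = 4
((ψ ↔ (ψ ↔ φ)) ∧ ((ψ ∧ φ) ∧ φ)) ↔ (ψ ∨ (ψ → ψ)) = 1 ↔ 4 = 1
((φ ∨ ψ) ∨ (ψ → φ)) → (((ψ ↔ (ψ ↔ φ)) ∧ ((ψ ∧ φ) ∧ φ)) ↔ (ψ ∨ (ψ → ψ))) = 2 → 1 = 1
φ ↔ ψ = 1 ↔ 2 = 1
(φ ↔ ψ) → φ = 1 → 1 = 4
¬((φ ↔ ψ) → φ) = ¬4 = 0
φ ∨ φ = 1 ∨ 1 = 1
¬((φ ↔ ψ) → φ) ∧ (φ ∨ φ) = 0 ∧ 1 = 0
(((φ ∨ ψ) ∨ (ψ → φ)) → (((ψ ↔ (ψ ↔ φ)) ∧ ((ψ ∧ φ) ∧ φ)) ↔ (ψ ∨ (ψ → ψ)))) ∨ (¬((φ ↔ ψ) → φ) ∧ (φ ∨ φ)) = 1 ∨ 0 = 1
¬ψ = ¬2 = 0
¬¬ψ = ¬0 = 4
φ → ψ = 1 → 2 = 4
¬(φ → ψ) = ¬4 = 0
¬ψ = ¬2 = 0
¬¬ψ = ¬0 = 4
¬(φ → ψ) ∨ ¬¬ψ = 0 ∨ 4 = 4
¬¬ψ → (¬(φ → ψ) ∨ ¬¬ψ) = 4 → 4 = 4
φ → φ = 1 → 1 = 4
¬φ = ¬1 = 0
(φ → φ) ∨ ¬φ = 4 ∨ 0 = 4
¬((φ → φ) ∨ ¬φ) = ¬4 = 0
φ → ψ = 1 → 2 = 4
ψ ∨ ψ = 2 ∨ 2 = 2
(φ → ψ) ↔ (ψ ∨ ψ) = 4 ↔ 2 = 2
φ → φ = 1 → 1 = 4
ψ → (φ → φ) = 2 → 4 = 4
((φ → ψ) ↔ (ψ ∨ ψ)) ↔ (ψ → (φ → φ)) = 2 ↔ 4 = 2
¬((φ → φ) ∨ ¬φ) ∨ (((φ → ψ) ↔ (ψ ∨ ψ)) ↔ (ψ → (φ → φ))) = 0 ∨ 2 = 2
(¬¬ψ → (¬(φ → ψ) ∨ ¬¬ψ)) → (¬((φ → φ) ∨ ¬φ) ∨ (((φ → ψ) ↔ (ψ ∨ ψ)) ↔ (ψ → (φ → φ)))) = 4 → 2 = 2
((((φ ∨ ψ) ∨ (ψ → φ)) → (((ψ ↔ (ψ ↔ φ)) ∧ ((ψ ∧ φ) ∧ φ)) ↔ (ψ ∨ (ψ → ψ)))) ∨ (¬((φ ↔ ψ) → φ) ∧ (φ ∨ φ))) ∧ ((¬¬ψ → (¬(φ → ψ) ∨ ¬¬ψ)) → (¬((φ → φ) ∨ ¬φ) ∨ (((φ → ψ) ↔ (ψ ∨ ψ)) ↔ (ψ → (φ → φ))))) = 1 ∧ 2 = 1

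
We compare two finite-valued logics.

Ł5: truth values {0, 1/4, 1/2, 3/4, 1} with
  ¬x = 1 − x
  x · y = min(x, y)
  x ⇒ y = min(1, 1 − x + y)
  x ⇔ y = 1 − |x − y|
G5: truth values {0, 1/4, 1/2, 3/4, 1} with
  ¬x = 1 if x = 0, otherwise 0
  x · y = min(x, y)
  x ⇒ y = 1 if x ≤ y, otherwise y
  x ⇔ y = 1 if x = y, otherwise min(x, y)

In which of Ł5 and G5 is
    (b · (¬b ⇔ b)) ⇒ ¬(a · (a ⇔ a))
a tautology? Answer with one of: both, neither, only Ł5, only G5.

In Ł5: at a = 3/4, b = 1/2 the value is 3/4 — not a tautology.
In G5: every assignment gives 1 — tautology.

only G5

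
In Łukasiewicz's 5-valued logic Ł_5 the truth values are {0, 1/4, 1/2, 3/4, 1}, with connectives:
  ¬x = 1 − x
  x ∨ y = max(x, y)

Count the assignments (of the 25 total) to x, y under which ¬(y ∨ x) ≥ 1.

1

value 1: 1 assignment (counts)
value 3/4: 3 assignments
value 1/2: 5 assignments
value 1/4: 7 assignments
value 0: 9 assignments
So 1 of the 25 assignments meets the threshold.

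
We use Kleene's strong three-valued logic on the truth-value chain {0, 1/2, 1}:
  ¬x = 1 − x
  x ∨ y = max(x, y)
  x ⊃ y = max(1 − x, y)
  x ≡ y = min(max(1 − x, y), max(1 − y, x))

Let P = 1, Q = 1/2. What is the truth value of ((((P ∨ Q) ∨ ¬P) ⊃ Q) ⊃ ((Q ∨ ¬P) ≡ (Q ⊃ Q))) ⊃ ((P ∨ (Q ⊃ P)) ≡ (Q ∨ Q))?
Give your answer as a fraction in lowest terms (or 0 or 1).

P ∨ Q = 1 ∨ 1/2 = 1
¬P = ¬1 = 0
(P ∨ Q) ∨ ¬P = 1 ∨ 0 = 1
((P ∨ Q) ∨ ¬P) ⊃ Q = 1 ⊃ 1/2 = 1/2
¬P = ¬1 = 0
Q ∨ ¬P = 1/2 ∨ 0 = 1/2
Q ⊃ Q = 1/2 ⊃ 1/2 = 1/2
(Q ∨ ¬P) ≡ (Q ⊃ Q) = 1/2 ≡ 1/2 = 1/2
(((P ∨ Q) ∨ ¬P) ⊃ Q) ⊃ ((Q ∨ ¬P) ≡ (Q ⊃ Q)) = 1/2 ⊃ 1/2 = 1/2
Q ⊃ P = 1/2 ⊃ 1 = 1
P ∨ (Q ⊃ P) = 1 ∨ 1 = 1
Q ∨ Q = 1/2 ∨ 1/2 = 1/2
(P ∨ (Q ⊃ P)) ≡ (Q ∨ Q) = 1 ≡ 1/2 = 1/2
((((P ∨ Q) ∨ ¬P) ⊃ Q) ⊃ ((Q ∨ ¬P) ≡ (Q ⊃ Q))) ⊃ ((P ∨ (Q ⊃ P)) ≡ (Q ∨ Q)) = 1/2 ⊃ 1/2 = 1/2

1/2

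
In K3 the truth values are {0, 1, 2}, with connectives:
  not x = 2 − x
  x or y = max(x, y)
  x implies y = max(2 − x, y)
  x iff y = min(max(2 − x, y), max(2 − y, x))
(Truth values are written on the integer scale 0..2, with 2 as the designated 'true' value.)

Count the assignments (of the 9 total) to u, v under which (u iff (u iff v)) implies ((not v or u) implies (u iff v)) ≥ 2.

u = 0, v = 0 ↦ 2  ≥
u = 0, v = 1 ↦ 1  <
u = 0, v = 2 ↦ 2  ≥
u = 1, v = 0 ↦ 1  <
u = 1, v = 1 ↦ 1  <
u = 1, v = 2 ↦ 1  <
u = 2, v = 0 ↦ 2  ≥
u = 2, v = 1 ↦ 1  <
u = 2, v = 2 ↦ 2  ≥
So 4 of the 9 assignments meet the threshold.

4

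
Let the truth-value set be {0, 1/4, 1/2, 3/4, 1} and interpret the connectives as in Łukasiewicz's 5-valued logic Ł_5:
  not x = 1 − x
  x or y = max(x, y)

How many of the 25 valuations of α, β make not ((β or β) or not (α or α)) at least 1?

1

value 1: 1 assignment (counts)
value 3/4: 3 assignments
value 1/2: 5 assignments
value 1/4: 7 assignments
value 0: 9 assignments
So 1 of the 25 assignments meets the threshold.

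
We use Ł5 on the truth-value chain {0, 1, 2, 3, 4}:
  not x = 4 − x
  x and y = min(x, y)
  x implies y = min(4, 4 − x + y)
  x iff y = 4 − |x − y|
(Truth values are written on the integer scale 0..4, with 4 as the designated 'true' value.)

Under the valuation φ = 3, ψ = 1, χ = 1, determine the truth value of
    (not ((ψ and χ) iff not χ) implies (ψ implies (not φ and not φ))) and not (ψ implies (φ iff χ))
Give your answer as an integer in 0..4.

ψ and χ = 1 and 1 = 1
not χ = not 1 = 3
(ψ and χ) iff not χ = 1 iff 3 = 2
not ((ψ and χ) iff not χ) = not 2 = 2
not φ = not 3 = 1
not φ = not 3 = 1
not φ and not φ = 1 and 1 = 1
ψ implies (not φ and not φ) = 1 implies 1 = 4
not ((ψ and χ) iff not χ) implies (ψ implies (not φ and not φ)) = 2 implies 4 = 4
φ iff χ = 3 iff 1 = 2
ψ implies (φ iff χ) = 1 implies 2 = 4
not (ψ implies (φ iff χ)) = not 4 = 0
(not ((ψ and χ) iff not χ) implies (ψ implies (not φ and not φ))) and not (ψ implies (φ iff χ)) = 4 and 0 = 0

0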